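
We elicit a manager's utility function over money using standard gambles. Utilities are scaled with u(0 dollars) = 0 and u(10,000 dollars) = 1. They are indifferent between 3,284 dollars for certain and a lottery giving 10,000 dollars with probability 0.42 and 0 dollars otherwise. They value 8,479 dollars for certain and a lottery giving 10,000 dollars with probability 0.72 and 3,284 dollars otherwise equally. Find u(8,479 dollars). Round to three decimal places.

0.838

First, u(3,284 dollars) = 0.42·u(10,000 dollars) + 0.58·u(0 dollars) = 0.42.
Then u(8,479 dollars) = 0.72·u(10,000 dollars) + 0.28·u(3,284 dollars) = 0.72·1.00 + 0.28·0.42 = 0.8376.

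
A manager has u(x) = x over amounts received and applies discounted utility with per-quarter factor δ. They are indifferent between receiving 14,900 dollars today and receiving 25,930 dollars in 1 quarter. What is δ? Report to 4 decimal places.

The payoff in 1 quarter is discounted by δ, so u(14900) = δ·u(25930) and δ = u(14900)/u(25930).
With u(x) = x: δ = 14900/25930 = 0.57462.

δ ≈ 0.5746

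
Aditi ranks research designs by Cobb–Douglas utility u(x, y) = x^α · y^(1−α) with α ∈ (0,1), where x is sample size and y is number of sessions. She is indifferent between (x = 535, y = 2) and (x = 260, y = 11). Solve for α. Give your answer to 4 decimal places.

The Cobb–Douglas utilities coincide, so 535^α·2^(1−α) = 260^α·11^(1−α).
Taking logs: α·ln 535 + (1−α)·ln 2 = α·ln 260 + (1−α)·ln 11, i.e. α·0.7215851 = (1−α)·1.7047481.
With A = 0.7215851 and B = 1.7047481: α·A = (1−α)·B, so α = B/(A+B) = 1.7047481/2.4263332 ≈ 0.7026.

α ≈ 0.7026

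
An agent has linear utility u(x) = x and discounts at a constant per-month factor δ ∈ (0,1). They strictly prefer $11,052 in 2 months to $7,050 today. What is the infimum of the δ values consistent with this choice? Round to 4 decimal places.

δ > 0.7987

Under u(x) = x this choice says 7050 < δ^2·11052.
Dividing by 11052: δ^2 > 0.63789. Both sides are positive, so the square root keeps the direction.
δ > (7050/11052)^(1/2) ≈ 0.7987.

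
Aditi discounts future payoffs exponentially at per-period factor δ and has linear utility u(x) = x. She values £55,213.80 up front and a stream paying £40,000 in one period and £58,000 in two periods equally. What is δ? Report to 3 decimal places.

Present value of the stream is 40000·δ + 58000·δ². Indifference gives 40000δ + 58000δ² = 55213.80.
So 58000δ² + 40000δ − 55213.80 = 0.
By the quadratic formula (taking the positive root), δ = (−40000 + √14409601600.00) / 116000 ≈ 0.690.

δ ≈ 0.690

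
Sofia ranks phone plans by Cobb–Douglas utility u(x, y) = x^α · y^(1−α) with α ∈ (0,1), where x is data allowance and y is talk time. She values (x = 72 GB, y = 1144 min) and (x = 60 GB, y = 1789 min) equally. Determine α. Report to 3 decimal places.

The Cobb–Douglas utilities coincide, so 72^α·1144^(1−α) = 60^α·1789^(1−α).
(72/60)^α = (1789/1144)^(1−α); take logs: α·ln(72/60) = (1−α)·ln(1789/1144), i.e. α·0.182322 = (1−α)·0.447126.
Thus α·(0.629448) = 0.447126, so α = 0.447126/0.629448 ≈ 0.710.

α ≈ 0.710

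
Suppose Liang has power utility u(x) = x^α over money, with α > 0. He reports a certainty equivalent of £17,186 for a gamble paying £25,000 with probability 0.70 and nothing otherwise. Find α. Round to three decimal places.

EU(lottery) = 0.70·25000^α + 0.30·0 = 0.70·25000^α.
Equating: 17186^α = 0.70·25000^α, i.e. 0.6874^α = 0.70.
α = ln(0.70) / ln(17186/25000) = -0.356675/-0.374781 ≈ 0.952.

α ≈ 0.952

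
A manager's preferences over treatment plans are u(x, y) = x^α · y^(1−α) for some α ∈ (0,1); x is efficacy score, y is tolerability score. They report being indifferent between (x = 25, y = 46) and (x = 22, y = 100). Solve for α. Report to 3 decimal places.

Set the two utilities equal: 25^α·46^(1−α) = 22^α·100^(1−α).
Rearrange to (25/22)^α = (100/46)^(1−α) and take logs: α·0.127833 = (1−α)·0.776529.
With A = 0.127833 and B = 0.776529: α·A = (1−α)·B, so α = B/(A+B) = 0.776529/0.904362 ≈ 0.859.

α ≈ 0.859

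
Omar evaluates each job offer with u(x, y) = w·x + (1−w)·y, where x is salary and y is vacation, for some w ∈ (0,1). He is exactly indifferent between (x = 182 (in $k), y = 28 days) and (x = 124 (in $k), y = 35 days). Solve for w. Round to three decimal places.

Indifference: w·182 + (1−w)·28 = w·124 + (1−w)·35.
Rearranging, 58·w − 7·(1−w) = 0.
So w/(1−w) = 7/58 = 0.1207, giving w = 7/(58+7) = 0.108.

w = 0.108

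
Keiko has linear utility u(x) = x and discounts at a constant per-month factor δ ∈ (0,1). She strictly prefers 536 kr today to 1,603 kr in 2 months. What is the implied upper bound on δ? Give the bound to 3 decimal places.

δ < 0.578

Under u(x) = x this choice says 536 > δ^2·1603.
Dividing by 1603: δ^2 < 0.33437. Both sides are positive, so the square root keeps the direction.
δ < (536/1603)^(1/2) ≈ 0.578.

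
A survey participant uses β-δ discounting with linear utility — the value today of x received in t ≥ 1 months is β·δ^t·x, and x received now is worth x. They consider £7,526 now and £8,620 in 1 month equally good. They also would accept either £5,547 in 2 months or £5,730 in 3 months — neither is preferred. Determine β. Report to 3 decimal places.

The second indifference involves only future payoffs, so β cancels: β·δ^2·5547 = β·δ^3·5730, giving δ = 5547/5730 = 0.96806.
Now use the now-vs-future pair: 7526 = β·δ·8620 gives β = 7526/(0.96806·8620) ≈ 0.902.

β ≈ 0.902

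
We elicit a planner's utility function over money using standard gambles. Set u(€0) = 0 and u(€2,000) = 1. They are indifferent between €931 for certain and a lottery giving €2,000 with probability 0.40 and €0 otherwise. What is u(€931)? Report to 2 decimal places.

0.40

u(€931) equals the lottery's expected utility: 0.40·1 + 0.60·0 = 0.40.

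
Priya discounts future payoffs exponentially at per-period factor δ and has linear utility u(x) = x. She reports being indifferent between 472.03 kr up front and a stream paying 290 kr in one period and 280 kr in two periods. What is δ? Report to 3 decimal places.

Present value of the stream is 290·δ + 280·δ². Indifference gives 290δ + 280δ² = 472.03.
Rearranged: 280δ² + 290δ − 472.03 = 0.
δ = (−290 + √(290² + 4·280·472.03)) / (2·280) = (−290 + √612773.60) / 560 ≈ 0.880.

δ ≈ 0.880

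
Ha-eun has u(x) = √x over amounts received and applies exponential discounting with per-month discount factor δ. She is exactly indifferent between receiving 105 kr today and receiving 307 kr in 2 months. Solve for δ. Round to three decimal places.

δ ≈ 0.765

Equating discounted utilities: u(105) = δ^2·u(307) ⇒ δ^2 = u(105)/u(307).
With u(x) = √x: δ^2 = √105/√307 = √(105/307) = 0.58482.
So δ = 0.58482^(1/2) ≈ 0.765.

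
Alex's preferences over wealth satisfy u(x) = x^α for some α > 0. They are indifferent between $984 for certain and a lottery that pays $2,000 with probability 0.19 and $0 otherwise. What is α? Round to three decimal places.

EU(lottery) = 0.19·2000^α + 0.81·0 = 0.19·2000^α.
Equating: 984^α = 0.19·2000^α, i.e. 0.4920^α = 0.19.
α = ln(0.19) / ln(984/2000) = -1.660731/-0.709277 ≈ 2.341.

α ≈ 2.341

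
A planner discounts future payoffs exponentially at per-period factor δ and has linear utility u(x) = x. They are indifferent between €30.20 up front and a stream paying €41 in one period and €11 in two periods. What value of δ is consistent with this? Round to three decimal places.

Present value of the stream is 41·δ + 11·δ². Indifference gives 41δ + 11δ² = 30.20.
That is, 11δ² + 41δ − 30.20 = 0, a quadratic in δ.
δ = (−41 + √(41² + 4·11·30.20)) / (2·11) = (−41 + √3009.80) / 22 ≈ 0.630.

δ ≈ 0.630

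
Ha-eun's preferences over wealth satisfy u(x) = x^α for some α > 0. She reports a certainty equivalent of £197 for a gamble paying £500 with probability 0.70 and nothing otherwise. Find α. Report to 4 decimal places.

α ≈ 0.3829

Since u(0) = 0, the lottery's EU is 0.70·500^α.
Equating: 197^α = 0.70·500^α, i.e. 0.3940^α = 0.70.
Take logs: α = ln 0.70 / ln(197/500) ≈ 0.382943.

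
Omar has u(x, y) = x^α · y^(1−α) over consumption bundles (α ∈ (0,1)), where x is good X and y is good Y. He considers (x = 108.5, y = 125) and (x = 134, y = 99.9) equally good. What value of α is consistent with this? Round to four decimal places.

α ≈ 0.5150

Set the two utilities equal: 108.5^α·125^(1−α) = 134^α·99.9^(1−α).
Taking logs: α·ln 108.5 + (1−α)·ln 125 = α·ln 134 + (1−α)·ln 99.9, i.e. α·-0.2110896 = (1−α)·-0.2241441.
So α/(1−α) = (-0.2241441)/(-0.2110896) = 1.0618434, and α = 1.0618434/2.0618434 ≈ 0.5150.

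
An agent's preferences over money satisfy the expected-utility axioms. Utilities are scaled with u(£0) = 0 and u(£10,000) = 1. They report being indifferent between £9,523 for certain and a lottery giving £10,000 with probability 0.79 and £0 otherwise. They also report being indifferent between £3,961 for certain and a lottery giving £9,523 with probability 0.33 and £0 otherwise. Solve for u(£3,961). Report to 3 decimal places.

0.261

First, u(£9,523) = 0.79·u(£10,000) + 0.21·u(£0) = 0.79.
Then u(£3,961) = 0.33·u(£9,523) + 0.67·u(£0) = 0.33·0.79 + 0.67·0.00 = 0.2607.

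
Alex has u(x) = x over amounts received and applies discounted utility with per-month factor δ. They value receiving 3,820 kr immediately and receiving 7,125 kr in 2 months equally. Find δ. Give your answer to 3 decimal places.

Equating discounted utilities: u(3820) = δ^2·u(7125) ⇒ δ^2 = u(3820)/u(7125).
With u(x) = x: δ^2 = 3820/7125 = 0.53614.
Hence δ = (0.53614)^(1/2) = 0.73222.

δ ≈ 0.732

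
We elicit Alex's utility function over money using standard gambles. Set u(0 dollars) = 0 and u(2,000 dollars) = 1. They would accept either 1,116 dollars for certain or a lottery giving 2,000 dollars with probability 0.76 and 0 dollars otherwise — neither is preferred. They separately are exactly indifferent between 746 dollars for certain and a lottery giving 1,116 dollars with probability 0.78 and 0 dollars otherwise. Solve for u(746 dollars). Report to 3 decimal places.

0.593

The first gamble pins u(1,116 dollars): it must equal 0.76·1 + 0.24·0 = 0.76.
The second indifference gives u(746 dollars) = 0.78·u(1,116 dollars) + 0.22·u(0 dollars) = 0.78·0.76 + 0.22·0.00 = 0.5928.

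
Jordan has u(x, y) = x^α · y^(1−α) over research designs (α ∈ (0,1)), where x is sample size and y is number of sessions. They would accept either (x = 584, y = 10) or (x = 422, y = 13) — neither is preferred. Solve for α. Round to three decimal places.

α ≈ 0.447

The Cobb–Douglas utilities coincide, so 584^α·10^(1−α) = 422^α·13^(1−α).
(584/422)^α = (13/10)^(1−α); take logs: α·ln(584/422) = (1−α)·ln(13/10), i.e. α·0.324896 = (1−α)·0.262364.
So α/(1−α) = (0.262364)/(0.324896) = 0.807532, and α = 0.807532/1.807532 ≈ 0.447.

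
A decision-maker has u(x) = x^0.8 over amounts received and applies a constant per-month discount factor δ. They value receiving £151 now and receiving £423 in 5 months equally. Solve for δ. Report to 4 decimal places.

δ ≈ 0.8481

Indifference means u(151) = δ^5 · u(423), so δ^5 = u(151)/u(423).
With u(x) = x^0.8: δ^5 = 151^0.8/423^0.8 = (151/423)^0.8 = 0.43864.
Taking the 5th root: δ = 0.43864^(1/5) ≈ 0.8481.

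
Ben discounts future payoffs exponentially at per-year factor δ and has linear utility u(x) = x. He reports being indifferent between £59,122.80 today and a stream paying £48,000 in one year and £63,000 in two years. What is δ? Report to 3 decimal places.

δ ≈ 0.660

Present value of the stream is 48000·δ + 63000·δ². Indifference gives 48000δ + 63000δ² = 59122.80.
Rearranged: 63000δ² + 48000δ − 59122.80 = 0.
δ = (−48000 + √(48000² + 4·63000·59122.80)) / (2·63000) = (−48000 + √17202945600.00) / 126000 ≈ 0.660.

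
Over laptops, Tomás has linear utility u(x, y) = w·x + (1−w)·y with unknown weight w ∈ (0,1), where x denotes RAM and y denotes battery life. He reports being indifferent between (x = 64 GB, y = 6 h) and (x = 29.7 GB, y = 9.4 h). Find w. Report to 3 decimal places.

w = 0.090

Indifference: w·64 + (1−w)·6 = w·29.7 + (1−w)·9.4.
w·(64−29.7) = (1−w)·(9.4−6), i.e. w·34.3 = (1−w)·3.4.
Hence w = 3.4/(34.3+3.4) = 3.4/37.7 = 0.090.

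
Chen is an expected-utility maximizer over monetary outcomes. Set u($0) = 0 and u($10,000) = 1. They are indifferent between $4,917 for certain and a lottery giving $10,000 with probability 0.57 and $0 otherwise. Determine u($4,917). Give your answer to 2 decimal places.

0.57

u($4,917) equals the lottery's expected utility: 0.57·1 + 0.43·0 = 0.57.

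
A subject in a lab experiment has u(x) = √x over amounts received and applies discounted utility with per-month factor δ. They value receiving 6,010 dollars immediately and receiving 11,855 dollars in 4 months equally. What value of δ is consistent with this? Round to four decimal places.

δ ≈ 0.9186

Equating discounted utilities: u(6010) = δ^4·u(11855) ⇒ δ^4 = u(6010)/u(11855).
Since u(x) = √x, δ^4 = √(6010/11855) = 0.71201.
Taking the 4th root: δ = 0.71201^(1/4) ≈ 0.9186.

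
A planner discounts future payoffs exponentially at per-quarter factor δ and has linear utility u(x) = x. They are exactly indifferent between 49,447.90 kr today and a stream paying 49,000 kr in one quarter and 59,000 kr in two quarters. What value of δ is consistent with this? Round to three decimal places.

δ ≈ 0.590

The stream is worth 49000δ + 59000δ² today, so 49000δ + 59000δ² = 49447.90.
That is, 59000δ² + 49000δ − 49447.90 = 0, a quadratic in δ.
δ = (−49000 + √(49000² + 4·59000·49447.90)) / (2·59000) = (−49000 + √14070704400.00) / 118000 ≈ 0.590.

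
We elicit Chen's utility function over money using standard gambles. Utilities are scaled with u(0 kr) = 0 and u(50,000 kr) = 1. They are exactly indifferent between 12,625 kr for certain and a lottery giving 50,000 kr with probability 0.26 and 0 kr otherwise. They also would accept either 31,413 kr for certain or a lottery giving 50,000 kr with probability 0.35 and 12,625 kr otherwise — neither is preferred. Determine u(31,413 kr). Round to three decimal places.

From the first indifference, u(12,625 kr) = 0.26·u(50,000 kr) + 0.74·u(0 kr) = 0.26·1 + 0.74·0 = 0.26.
Chaining: u(31,413 kr) = 0.35·1.00 + 0.65·0.26 = 0.5190.

0.519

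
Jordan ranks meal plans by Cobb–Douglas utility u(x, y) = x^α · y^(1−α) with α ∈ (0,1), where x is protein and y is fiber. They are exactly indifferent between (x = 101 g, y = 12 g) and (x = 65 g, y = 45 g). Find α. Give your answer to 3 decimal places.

α ≈ 0.750

Set the two utilities equal: 101^α·12^(1−α) = 65^α·45^(1−α).
Taking logs: α·ln 101 + (1−α)·ln 12 = α·ln 65 + (1−α)·ln 45, i.e. α·0.440733 = (1−α)·1.321756.
Thus α·(1.762489) = 1.321756, so α = 1.321756/1.762489 ≈ 0.750.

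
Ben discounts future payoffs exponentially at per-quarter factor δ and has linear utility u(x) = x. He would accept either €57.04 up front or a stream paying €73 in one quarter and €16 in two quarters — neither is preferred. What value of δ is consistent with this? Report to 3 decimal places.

The stream is worth 73δ + 16δ² today, so 73δ + 16δ² = 57.04.
So 16δ² + 73δ − 57.04 = 0.
By the quadratic formula (taking the positive root), δ = (−73 + √8979.56) / 32 ≈ 0.680.

δ ≈ 0.680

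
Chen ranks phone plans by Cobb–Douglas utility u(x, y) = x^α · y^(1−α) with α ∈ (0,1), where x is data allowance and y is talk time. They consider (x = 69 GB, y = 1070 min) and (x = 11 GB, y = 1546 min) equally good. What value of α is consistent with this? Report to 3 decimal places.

The Cobb–Douglas utilities coincide, so 69^α·1070^(1−α) = 11^α·1546^(1−α).
Taking logs: α·ln 69 + (1−α)·ln 1070 = α·ln 11 + (1−α)·ln 1546, i.e. α·1.836211 = (1−α)·0.368012.
So α/(1−α) = (0.368012)/(1.836211) = 0.200419, and α = 0.200419/1.200419 ≈ 0.167.

α ≈ 0.167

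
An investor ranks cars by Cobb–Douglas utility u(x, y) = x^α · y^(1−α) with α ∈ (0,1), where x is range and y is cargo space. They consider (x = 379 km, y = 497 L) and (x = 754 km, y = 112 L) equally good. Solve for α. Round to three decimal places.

α ≈ 0.684

Indifference: 379^α · 497^(1−α) = 754^α · 112^(1−α).
Rearrange to (379/754)^α = (112/497)^(1−α) and take logs: α·-0.687856 = (1−α)·-1.490091.
With A = -0.687856 and B = -1.490091: α·A = (1−α)·B, so α = B/(A+B) = -1.490091/-2.177947 ≈ 0.684.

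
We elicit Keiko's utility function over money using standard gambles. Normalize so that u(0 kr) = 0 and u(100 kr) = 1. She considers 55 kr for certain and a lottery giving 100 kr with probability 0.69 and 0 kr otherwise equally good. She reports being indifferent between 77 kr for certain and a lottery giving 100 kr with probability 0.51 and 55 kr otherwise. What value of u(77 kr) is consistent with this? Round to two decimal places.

First, u(55 kr) = 0.69·u(100 kr) + 0.31·u(0 kr) = 0.69.
Then u(77 kr) = 0.51·u(100 kr) + 0.49·u(55 kr) = 0.51·1.00 + 0.49·0.69 = 0.8481.

0.85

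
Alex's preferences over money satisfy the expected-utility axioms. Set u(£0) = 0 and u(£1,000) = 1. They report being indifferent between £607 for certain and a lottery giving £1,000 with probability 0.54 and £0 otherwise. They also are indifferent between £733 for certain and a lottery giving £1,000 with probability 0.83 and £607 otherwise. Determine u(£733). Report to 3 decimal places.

0.922

The first gamble pins u(£607): it must equal 0.54·1 + 0.46·0 = 0.54.
The second indifference gives u(£733) = 0.83·u(£1,000) + 0.17·u(£607) = 0.83·1.00 + 0.17·0.54 = 0.9218.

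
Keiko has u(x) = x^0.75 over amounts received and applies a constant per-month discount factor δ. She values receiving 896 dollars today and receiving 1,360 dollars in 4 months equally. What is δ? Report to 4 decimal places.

δ ≈ 0.9247

The payoff in 4 months is discounted by δ^4, so u(896) = δ^4·u(1360) and δ^4 = u(896)/u(1360).
With u(x) = x^0.75: δ^4 = 896^0.75/1360^0.75 = (896/1360)^0.75 = 0.73127.
Hence δ = (0.73127)^(1/4) = 0.924739.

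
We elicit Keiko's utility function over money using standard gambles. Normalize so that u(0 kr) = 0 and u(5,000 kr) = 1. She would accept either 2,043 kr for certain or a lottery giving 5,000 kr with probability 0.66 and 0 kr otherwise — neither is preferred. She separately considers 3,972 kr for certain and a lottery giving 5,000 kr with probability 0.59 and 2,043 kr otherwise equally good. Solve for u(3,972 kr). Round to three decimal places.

First, u(2,043 kr) = 0.66·u(5,000 kr) + 0.34·u(0 kr) = 0.66.
Then u(3,972 kr) = 0.59·u(5,000 kr) + 0.41·u(2,043 kr) = 0.59·1.00 + 0.41·0.66 = 0.8606.

0.861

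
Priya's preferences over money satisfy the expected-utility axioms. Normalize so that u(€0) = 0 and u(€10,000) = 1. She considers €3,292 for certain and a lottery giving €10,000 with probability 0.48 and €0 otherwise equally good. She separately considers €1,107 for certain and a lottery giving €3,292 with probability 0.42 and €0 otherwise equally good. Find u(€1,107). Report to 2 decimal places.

0.20

The first gamble pins u(€3,292): it must equal 0.48·1 + 0.52·0 = 0.48.
The second indifference gives u(€1,107) = 0.42·u(€3,292) + 0.58·u(€0) = 0.42·0.48 + 0.58·0.00 = 0.2016.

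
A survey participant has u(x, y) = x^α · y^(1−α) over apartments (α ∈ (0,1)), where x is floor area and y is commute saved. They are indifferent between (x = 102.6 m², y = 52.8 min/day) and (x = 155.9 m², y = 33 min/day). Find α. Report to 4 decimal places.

α ≈ 0.5291

The Cobb–Douglas utilities coincide, so 102.6^α·52.8^(1−α) = 155.9^α·33^(1−α).
Rearrange to (102.6/155.9)^α = (33/52.8)^(1−α) and take logs: α·-0.4183768 = (1−α)·-0.4700036.
So α/(1−α) = (-0.4700036)/(-0.4183768) = 1.1233979, and α = 1.1233979/2.1233979 ≈ 0.5291.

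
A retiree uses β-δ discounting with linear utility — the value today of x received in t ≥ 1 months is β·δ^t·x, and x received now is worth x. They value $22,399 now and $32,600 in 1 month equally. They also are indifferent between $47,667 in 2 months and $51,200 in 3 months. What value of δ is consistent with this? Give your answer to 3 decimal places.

δ ≈ 0.931

The second indifference involves only future payoffs, so β cancels: β·δ^2·47667 = β·δ^3·51200, giving δ = 47667/51200 = 0.93100.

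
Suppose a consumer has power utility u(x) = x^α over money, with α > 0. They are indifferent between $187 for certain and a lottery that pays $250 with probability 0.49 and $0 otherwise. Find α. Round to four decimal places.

α ≈ 2.4568

Since u(0) = 0, the lottery's EU is 0.49·250^α.
Indifference: 187^α = 0.49·250^α, so (187/250)^α = 0.49.
Taking logs: α·ln(187/250) = ln(0.49), so α = -0.7133499 / -0.2903523 ≈ 2.4568.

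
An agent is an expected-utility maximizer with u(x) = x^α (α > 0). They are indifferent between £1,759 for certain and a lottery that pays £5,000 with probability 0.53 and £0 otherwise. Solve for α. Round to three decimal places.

The lottery's expected utility is 0.53·u(5000) + 0.47·u(0) = 0.53·5000^α (since u(0) = 0 for α > 0).
Indifference: 1759^α = 0.53·5000^α, so (1759/5000)^α = 0.53.
α = ln(0.53) / ln(1759/5000) = -0.634878/-1.044692 ≈ 0.608.

α ≈ 0.608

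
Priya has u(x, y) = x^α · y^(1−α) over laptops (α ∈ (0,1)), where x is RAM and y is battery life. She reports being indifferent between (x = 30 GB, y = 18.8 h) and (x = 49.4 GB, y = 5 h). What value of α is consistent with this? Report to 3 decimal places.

α ≈ 0.726

Indifference: 30^α · 18.8^(1−α) = 49.4^α · 5^(1−α).
(30/49.4)^α = (5/18.8)^(1−α); take logs: α·ln(30/49.4) = (1−α)·ln(5/18.8), i.e. α·-0.498753 = (1−α)·-1.324419.
Thus α·(-1.823172) = -1.324419, so α = -1.324419/-1.823172 ≈ 0.726.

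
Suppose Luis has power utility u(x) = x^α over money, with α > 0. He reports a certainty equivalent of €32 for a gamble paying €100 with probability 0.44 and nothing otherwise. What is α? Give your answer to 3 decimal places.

The lottery's expected utility is 0.44·u(100) + 0.56·u(0) = 0.44·100^α (since u(0) = 0 for α > 0).
Setting u(32) equal to that: 32^α = 0.44·100^α ⇒ (32/100)^α = 0.44.
Taking logs: α·ln(32/100) = ln(0.44), so α = -0.820981 / -1.139434 ≈ 0.721.

α ≈ 0.721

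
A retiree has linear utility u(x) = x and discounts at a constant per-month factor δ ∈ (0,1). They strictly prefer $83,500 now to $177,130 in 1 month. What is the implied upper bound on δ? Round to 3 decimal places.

The preference means 83500 > δ·177130.
So δ < 83500/177130 = 0.47141.

δ < 0.471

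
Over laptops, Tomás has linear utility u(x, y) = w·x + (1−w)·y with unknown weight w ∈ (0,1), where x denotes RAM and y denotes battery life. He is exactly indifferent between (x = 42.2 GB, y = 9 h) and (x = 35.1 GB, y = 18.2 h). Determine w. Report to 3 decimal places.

Equating utilities: w·42.2 + (1−w)·9 = w·35.1 + (1−w)·18.2.
Rearranging, 7.1·w − 9.2·(1−w) = 0.
So w/(1−w) = 9.2/7.1 = 1.2958, giving w = 9.2/(7.1+9.2) = 0.564.

w = 0.564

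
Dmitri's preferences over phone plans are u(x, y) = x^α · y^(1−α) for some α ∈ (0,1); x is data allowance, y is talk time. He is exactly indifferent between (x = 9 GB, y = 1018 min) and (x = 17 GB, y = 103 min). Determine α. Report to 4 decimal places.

α ≈ 0.7827

The Cobb–Douglas utilities coincide, so 9^α·1018^(1−α) = 17^α·103^(1−α).
Taking logs: α·ln 9 + (1−α)·ln 1018 = α·ln 17 + (1−α)·ln 103, i.e. α·-0.6359888 = (1−α)·-2.2908662.
So α/(1−α) = (-2.2908662)/(-0.6359888) = 3.6020543, and α = 3.6020543/4.6020543 ≈ 0.7827.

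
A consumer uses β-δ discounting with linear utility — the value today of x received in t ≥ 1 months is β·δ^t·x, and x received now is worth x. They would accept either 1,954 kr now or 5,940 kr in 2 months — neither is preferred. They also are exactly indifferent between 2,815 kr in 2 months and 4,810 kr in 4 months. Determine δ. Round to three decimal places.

The second indifference involves only future payoffs, so β cancels: β·δ^2·2815 = β·δ^4·4810, giving δ^2 = 2815/4810 = 0.58524, so δ = 0.76501.

δ ≈ 0.765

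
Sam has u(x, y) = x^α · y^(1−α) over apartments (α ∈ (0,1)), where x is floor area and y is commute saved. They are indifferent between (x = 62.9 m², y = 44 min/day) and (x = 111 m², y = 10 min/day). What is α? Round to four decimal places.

α ≈ 0.7229

Set the two utilities equal: 62.9^α·44^(1−α) = 111^α·10^(1−α).
Taking logs: α·ln 62.9 + (1−α)·ln 44 = α·ln 111 + (1−α)·ln 10, i.e. α·-0.5679840 = (1−α)·-1.4816045.
With A = -0.5679840 and B = -1.4816045: α·A = (1−α)·B, so α = B/(A+B) = -1.4816045/-2.0495885 ≈ 0.7229.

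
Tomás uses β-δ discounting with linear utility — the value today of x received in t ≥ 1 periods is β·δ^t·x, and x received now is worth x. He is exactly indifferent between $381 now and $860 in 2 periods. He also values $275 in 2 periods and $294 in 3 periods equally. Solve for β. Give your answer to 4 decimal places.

Both payoffs in the second observation are in the future, so β drops out: δ^2·275 = δ^3·294 ⇒ δ = 275/294 = 0.93537.
Now use the now-vs-future pair: 381 = β·δ^2·860 gives β = 381/(0.87492·860) ≈ 0.5064.

β ≈ 0.5064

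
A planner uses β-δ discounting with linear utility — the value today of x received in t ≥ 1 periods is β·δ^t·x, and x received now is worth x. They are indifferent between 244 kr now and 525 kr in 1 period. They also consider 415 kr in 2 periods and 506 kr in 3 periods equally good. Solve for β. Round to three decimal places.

From the later pair, β·δ^2·415 = β·δ^3·506; dividing through, δ = 415/506 = 0.82016.
The first indifference: 244 = β·δ·525, so β = 244/(δ·525) = 244/(0.82016·525) ≈ 0.567.

β ≈ 0.567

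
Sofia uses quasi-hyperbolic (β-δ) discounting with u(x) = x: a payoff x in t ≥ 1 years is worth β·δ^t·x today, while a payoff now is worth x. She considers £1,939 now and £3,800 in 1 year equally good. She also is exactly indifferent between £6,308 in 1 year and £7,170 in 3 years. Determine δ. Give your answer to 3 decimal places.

The second indifference involves only future payoffs, so β cancels: β·δ^1·6308 = β·δ^3·7170, giving δ^2 = 6308/7170 = 0.87978, so δ = 0.93796.

δ ≈ 0.938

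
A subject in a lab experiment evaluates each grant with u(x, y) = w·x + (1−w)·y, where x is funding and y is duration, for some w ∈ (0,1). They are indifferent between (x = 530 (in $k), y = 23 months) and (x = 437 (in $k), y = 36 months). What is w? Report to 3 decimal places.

w = 0.123

Indifference: w·530 + (1−w)·23 = w·437 + (1−w)·36.
Rearranging, 93·w − 13·(1−w) = 0.
So w/(1−w) = 13/93 = 0.1398, giving w = 13/(93+13) = 0.123.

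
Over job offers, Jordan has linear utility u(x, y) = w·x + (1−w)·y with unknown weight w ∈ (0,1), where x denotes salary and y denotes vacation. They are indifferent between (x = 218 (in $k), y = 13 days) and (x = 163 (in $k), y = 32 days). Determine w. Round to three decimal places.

w = 0.257

u(218,13) = u(163,32) means w·218 + (1−w)·13 = w·163 + (1−w)·32.
w·(218−163) = (1−w)·(32−13), i.e. w·55 = (1−w)·19.
Hence w = 19/(55+19) = 19/74 = 0.257.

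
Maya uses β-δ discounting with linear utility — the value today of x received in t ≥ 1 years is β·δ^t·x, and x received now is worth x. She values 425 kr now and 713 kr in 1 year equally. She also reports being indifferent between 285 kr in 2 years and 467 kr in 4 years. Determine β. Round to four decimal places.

Both payoffs in the second observation are in the future, so β drops out: δ^2·285 = δ^4·467 ⇒ δ^2 = 285/467 = 0.61028, so δ = 0.78120.
The first indifference: 425 = β·δ·713, so β = 425/(δ·713) = 425/(0.78120·713) ≈ 0.7630.

β ≈ 0.7630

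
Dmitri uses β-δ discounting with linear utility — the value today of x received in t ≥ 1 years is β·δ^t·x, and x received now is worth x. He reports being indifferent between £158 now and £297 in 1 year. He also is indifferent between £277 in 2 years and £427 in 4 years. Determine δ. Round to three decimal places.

δ ≈ 0.805

The second indifference involves only future payoffs, so β cancels: β·δ^2·277 = β·δ^4·427, giving δ^2 = 277/427 = 0.64871, so δ = 0.80543.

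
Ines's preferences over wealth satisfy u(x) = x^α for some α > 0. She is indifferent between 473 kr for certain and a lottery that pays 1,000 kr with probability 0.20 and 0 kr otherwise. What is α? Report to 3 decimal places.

EU(lottery) = 0.20·1000^α + 0.80·0 = 0.20·1000^α.
Setting u(473) equal to that: 473^α = 0.20·1000^α ⇒ (473/1000)^α = 0.20.
α = ln(0.20) / ln(473/1000) = -1.609438/-0.748660 ≈ 2.150.

α ≈ 2.150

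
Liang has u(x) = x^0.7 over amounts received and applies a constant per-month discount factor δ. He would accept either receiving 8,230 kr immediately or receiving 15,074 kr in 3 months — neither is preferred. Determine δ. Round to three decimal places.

Indifference means u(8230) = δ^3 · u(15074), so δ^3 = u(8230)/u(15074).
With u(x) = x^0.7: δ^3 = 8230^0.7/15074^0.7 = (8230/15074)^0.7 = 0.65467.
So δ = 0.65467^(1/3) ≈ 0.868.

δ ≈ 0.868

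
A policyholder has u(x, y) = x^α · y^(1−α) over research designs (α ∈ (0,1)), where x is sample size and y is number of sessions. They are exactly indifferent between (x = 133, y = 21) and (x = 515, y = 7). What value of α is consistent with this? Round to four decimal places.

α ≈ 0.4480

The Cobb–Douglas utilities coincide, so 133^α·21^(1−α) = 515^α·7^(1−α).
Rearrange to (133/515)^α = (7/21)^(1−α) and take logs: α·-1.3538178 = (1−α)·-1.0986123.
Thus α·(-2.4524301) = -1.0986123, so α = -1.0986123/-2.4524301 ≈ 0.4480.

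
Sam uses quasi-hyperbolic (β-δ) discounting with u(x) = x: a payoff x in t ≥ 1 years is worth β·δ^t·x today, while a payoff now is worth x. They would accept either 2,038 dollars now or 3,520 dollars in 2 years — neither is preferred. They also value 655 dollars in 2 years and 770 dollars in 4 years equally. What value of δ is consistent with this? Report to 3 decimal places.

δ ≈ 0.922

The second indifference involves only future payoffs, so β cancels: β·δ^2·655 = β·δ^4·770, giving δ^2 = 655/770 = 0.85065, so δ = 0.92231.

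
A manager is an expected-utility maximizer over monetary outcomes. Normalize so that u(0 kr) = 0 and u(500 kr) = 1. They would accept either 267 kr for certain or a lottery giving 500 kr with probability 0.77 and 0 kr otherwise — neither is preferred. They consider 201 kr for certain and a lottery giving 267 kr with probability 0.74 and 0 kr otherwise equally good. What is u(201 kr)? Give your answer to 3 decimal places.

The first gamble pins u(267 kr): it must equal 0.77·1 + 0.23·0 = 0.77.
Then u(201 kr) = 0.74·u(267 kr) + 0.26·u(0 kr) = 0.74·0.77 + 0.26·0.00 = 0.5698.

0.570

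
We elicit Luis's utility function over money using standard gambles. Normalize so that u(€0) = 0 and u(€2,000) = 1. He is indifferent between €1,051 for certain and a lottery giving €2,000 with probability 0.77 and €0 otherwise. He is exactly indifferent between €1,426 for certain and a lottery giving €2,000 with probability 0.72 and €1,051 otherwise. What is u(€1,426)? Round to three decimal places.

From the first indifference, u(€1,051) = 0.77·u(€2,000) + 0.23·u(€0) = 0.77·1 + 0.23·0 = 0.77.
Chaining: u(€1,426) = 0.72·1.00 + 0.28·0.77 = 0.9356.

0.936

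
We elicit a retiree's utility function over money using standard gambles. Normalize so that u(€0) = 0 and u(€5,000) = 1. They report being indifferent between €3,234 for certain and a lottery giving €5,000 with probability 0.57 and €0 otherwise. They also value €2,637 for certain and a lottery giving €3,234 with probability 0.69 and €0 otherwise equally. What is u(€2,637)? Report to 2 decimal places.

From the first indifference, u(€3,234) = 0.57·u(€5,000) + 0.43·u(€0) = 0.57·1 + 0.43·0 = 0.57.
The second indifference gives u(€2,637) = 0.69·u(€3,234) + 0.31·u(€0) = 0.69·0.57 + 0.31·0.00 = 0.3933.

0.39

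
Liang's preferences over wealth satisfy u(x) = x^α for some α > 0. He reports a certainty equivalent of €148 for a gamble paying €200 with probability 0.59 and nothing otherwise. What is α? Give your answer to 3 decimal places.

α ≈ 1.752

EU(lottery) = 0.59·200^α + 0.41·0 = 0.59·200^α.
Equating: 148^α = 0.59·200^α, i.e. 0.7400^α = 0.59.
Take logs: α = ln 0.59 / ln(148/200) ≈ 1.75232.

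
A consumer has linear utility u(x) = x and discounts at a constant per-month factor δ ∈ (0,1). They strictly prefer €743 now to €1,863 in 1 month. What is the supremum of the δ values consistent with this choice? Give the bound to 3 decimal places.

δ < 0.399

Comparing present values: 743 > δ·1863.
Dividing through by 1863 gives δ < 0.39882.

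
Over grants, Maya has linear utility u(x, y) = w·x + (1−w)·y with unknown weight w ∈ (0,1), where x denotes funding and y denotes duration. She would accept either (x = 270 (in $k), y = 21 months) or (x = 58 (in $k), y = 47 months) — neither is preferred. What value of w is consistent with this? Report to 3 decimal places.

w = 0.109

Indifference: w·270 + (1−w)·21 = w·58 + (1−w)·47.
w·(270−58) = (1−w)·(47−21), i.e. w·212 = (1−w)·26.
Hence w = 26/(212+26) = 26/238 = 0.109.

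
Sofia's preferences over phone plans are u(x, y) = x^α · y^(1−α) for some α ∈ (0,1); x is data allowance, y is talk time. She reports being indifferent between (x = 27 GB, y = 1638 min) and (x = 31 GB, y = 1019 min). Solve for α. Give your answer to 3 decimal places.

α ≈ 0.775

Indifference: 27^α · 1638^(1−α) = 31^α · 1019^(1−α).
(27/31)^α = (1019/1638)^(1−α); take logs: α·ln(27/31) = (1−α)·ln(1019/1638), i.e. α·-0.138150 = (1−α)·-0.474654.
Thus α·(-0.612804) = -0.474654, so α = -0.474654/-0.612804 ≈ 0.775.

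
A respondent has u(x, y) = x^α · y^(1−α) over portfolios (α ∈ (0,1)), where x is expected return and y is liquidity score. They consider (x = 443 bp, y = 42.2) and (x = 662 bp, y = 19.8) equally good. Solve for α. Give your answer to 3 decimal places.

Indifference: 443^α · 42.2^(1−α) = 662^α · 19.8^(1−α).
(443/662)^α = (19.8/42.2)^(1−α); take logs: α·ln(443/662) = (1−α)·ln(19.8/42.2), i.e. α·-0.401696 = (1−α)·-0.756738.
With A = -0.401696 and B = -0.756738: α·A = (1−α)·B, so α = B/(A+B) = -0.756738/-1.158434 ≈ 0.653.

α ≈ 0.653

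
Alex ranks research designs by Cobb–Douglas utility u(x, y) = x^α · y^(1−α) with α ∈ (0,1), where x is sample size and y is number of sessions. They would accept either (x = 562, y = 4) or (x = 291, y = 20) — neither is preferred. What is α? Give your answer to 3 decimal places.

α ≈ 0.710

Set the two utilities equal: 562^α·4^(1−α) = 291^α·20^(1−α).
(562/291)^α = (20/4)^(1−α); take logs: α·ln(562/291) = (1−α)·ln(20/4), i.e. α·0.658179 = (1−α)·1.609438.
So α/(1−α) = (1.609438)/(0.658179) = 2.445289, and α = 2.445289/3.445289 ≈ 0.710.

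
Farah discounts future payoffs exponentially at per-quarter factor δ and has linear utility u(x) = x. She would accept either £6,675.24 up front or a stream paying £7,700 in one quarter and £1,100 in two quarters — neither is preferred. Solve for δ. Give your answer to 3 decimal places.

δ ≈ 0.780

Equating present values: 6675.24 = 7700δ + 1100δ².
That is, 1100δ² + 7700δ − 6675.24 = 0, a quadratic in δ.
δ = (−7700 + √(7700² + 4·1100·6675.24)) / (2·1100) = (−7700 + √88661056.00) / 2200 ≈ 0.780.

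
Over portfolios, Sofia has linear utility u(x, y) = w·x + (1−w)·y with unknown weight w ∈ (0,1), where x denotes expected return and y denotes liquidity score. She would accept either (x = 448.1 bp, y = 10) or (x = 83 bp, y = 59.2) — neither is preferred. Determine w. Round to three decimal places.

Equating utilities: w·448.1 + (1−w)·10 = w·83 + (1−w)·59.2.
Rearranging, 365.1·w − 49.2·(1−w) = 0.
Hence w = 49.2/(365.1+49.2) = 49.2/414.3 = 0.119.

w = 0.119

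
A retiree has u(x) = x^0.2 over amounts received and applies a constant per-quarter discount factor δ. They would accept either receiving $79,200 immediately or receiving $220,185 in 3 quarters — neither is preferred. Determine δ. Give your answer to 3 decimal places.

Indifference means u(79200) = δ^3 · u(220185), so δ^3 = u(79200)/u(220185).
Since u(x) = x^0.2, δ^3 = (79200/220185)^0.2 = 0.35970^0.2 = 0.81506.
Taking the cube root: δ = 0.81506^(1/3) ≈ 0.934.

δ ≈ 0.934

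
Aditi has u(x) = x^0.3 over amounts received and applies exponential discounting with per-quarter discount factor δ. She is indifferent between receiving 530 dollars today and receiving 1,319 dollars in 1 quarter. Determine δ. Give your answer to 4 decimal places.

The payoff in 1 quarter is discounted by δ, so u(530) = δ·u(1319) and δ = u(530)/u(1319).
Since u(x) = x^0.3, δ = (530/1319)^0.3 = 0.40182^0.3 = 0.76069.

δ ≈ 0.7607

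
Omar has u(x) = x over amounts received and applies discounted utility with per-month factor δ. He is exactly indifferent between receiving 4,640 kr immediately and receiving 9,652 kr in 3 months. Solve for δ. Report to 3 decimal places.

δ ≈ 0.783

Equating discounted utilities: u(4640) = δ^3·u(9652) ⇒ δ^3 = u(4640)/u(9652).
With u(x) = x: δ^3 = 4640/9652 = 0.48073.
Taking the cube root: δ = 0.48073^(1/3) ≈ 0.783.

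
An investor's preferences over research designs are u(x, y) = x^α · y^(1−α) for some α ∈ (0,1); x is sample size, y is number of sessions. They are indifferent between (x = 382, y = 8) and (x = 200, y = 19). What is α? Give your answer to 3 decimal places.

α ≈ 0.572

Indifference: 382^α · 8^(1−α) = 200^α · 19^(1−α).
Rearrange to (382/200)^α = (19/8)^(1−α) and take logs: α·0.647103 = (1−α)·0.864997.
With A = 0.647103 and B = 0.864997: α·A = (1−α)·B, so α = B/(A+B) = 0.864997/1.512100 ≈ 0.572.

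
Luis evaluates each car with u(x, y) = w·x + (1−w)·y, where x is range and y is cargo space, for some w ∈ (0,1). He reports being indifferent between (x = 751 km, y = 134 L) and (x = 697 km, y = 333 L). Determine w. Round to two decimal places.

w = 0.79

u(751,134) = u(697,333) means w·751 + (1−w)·134 = w·697 + (1−w)·333.
Collecting terms: w·54 = (1−w)·199.
So w/(1−w) = 199/54 = 3.6852, giving w = 199/(54+199) = 0.79.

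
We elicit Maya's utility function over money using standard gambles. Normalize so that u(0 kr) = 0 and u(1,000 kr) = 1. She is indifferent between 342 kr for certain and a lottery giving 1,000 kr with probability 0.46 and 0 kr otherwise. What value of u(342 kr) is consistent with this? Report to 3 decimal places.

u(342 kr) equals the lottery's expected utility: 0.46·1 + 0.54·0 = 0.46.

0.460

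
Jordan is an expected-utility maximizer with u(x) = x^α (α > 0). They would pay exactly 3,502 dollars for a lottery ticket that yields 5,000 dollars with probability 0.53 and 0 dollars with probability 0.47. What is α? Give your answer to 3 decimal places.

EU(lottery) = 0.53·5000^α + 0.47·0 = 0.53·5000^α.
Setting u(3502) equal to that: 3502^α = 0.53·5000^α ⇒ (3502/5000)^α = 0.53.
Take logs: α = ln 0.53 / ln(3502/5000) ≈ 1.78285.

α ≈ 1.783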